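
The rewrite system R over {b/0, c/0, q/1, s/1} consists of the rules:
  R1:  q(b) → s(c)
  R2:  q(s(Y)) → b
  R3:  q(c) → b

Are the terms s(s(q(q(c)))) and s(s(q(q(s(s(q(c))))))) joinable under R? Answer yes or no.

yes — NF(t₁) = s(s(s(c))), NF(t₂) = s(s(s(c)))

Reduce t₁ = s(s(q(q(c)))):
1. s(s(q(q(c))))  →  s(s(q(b)))   [R3 at 1.1.1]
2. s(s(q(b)))  →  s(s(s(c)))   [R1 at 1.1]

Reduce t₂ = s(s(q(q(s(s(q(c))))))):
1. s(s(q(q(s(s(q(c)))))))  →  s(s(q(b)))   [R2 at 1.1.1]
2. s(s(q(b)))  →  s(s(s(c)))   [R1 at 1.1]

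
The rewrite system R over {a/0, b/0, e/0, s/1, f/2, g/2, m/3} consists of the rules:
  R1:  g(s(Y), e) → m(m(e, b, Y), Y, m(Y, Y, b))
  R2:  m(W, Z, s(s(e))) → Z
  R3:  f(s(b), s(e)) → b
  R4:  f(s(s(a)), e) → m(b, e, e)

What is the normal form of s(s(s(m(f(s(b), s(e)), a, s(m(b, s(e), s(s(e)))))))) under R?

s(s(s(a)))

1. s(s(s(m(f(s(b), s(e)), a, s(m(b, s(e), s(s(e))))))))  →  s(s(s(m(b, a, s(m(b, s(e), s(s(e))))))))   [R3 at 1.1.1.1]
2. s(s(s(m(b, a, s(m(b, s(e), s(s(e))))))))  →  s(s(s(m(b, a, s(s(e))))))   [R2 at 1.1.1.3.1]
3. s(s(s(m(b, a, s(s(e))))))  →  s(s(s(a)))   [R2 at 1.1.1]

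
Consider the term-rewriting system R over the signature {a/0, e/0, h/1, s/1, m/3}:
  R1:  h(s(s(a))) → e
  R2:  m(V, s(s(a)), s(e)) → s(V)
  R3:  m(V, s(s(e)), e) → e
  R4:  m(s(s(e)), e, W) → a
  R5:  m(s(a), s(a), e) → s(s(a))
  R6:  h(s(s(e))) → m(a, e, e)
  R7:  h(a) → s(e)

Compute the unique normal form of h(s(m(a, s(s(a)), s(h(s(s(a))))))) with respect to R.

1. h(s(m(a, s(s(a)), s(h(s(s(a)))))))  →  h(s(m(a, s(s(a)), s(e))))   [R1 at 1.1.3.1]
2. h(s(m(a, s(s(a)), s(e))))  →  h(s(s(a)))   [R2 at 1.1]
3. h(s(s(a)))  →  e   [R1 at ε]

e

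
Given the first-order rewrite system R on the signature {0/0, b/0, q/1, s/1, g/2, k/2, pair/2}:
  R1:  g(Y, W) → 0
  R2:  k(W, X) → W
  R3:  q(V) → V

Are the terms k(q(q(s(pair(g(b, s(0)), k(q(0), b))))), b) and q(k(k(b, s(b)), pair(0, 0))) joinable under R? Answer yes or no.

Reduce t₁ = k(q(q(s(pair(g(b, s(0)), k(q(0), b))))), b):
1. k(q(q(s(pair(g(b, s(0)), k(q(0), b))))), b)  →  q(q(s(pair(g(b, s(0)), k(q(0), b)))))   [R2 at ε]
2. q(q(s(pair(g(b, s(0)), k(q(0), b)))))  →  q(s(pair(g(b, s(0)), k(q(0), b))))   [R3 at ε]
3. q(s(pair(g(b, s(0)), k(q(0), b))))  →  s(pair(g(b, s(0)), k(q(0), b)))   [R3 at ε]
4. s(pair(g(b, s(0)), k(q(0), b)))  →  s(pair(0, k(q(0), b)))   [R1 at 1.1]
5. s(pair(0, k(q(0), b)))  →  s(pair(0, q(0)))   [R2 at 1.2]
6. s(pair(0, q(0)))  →  s(pair(0, 0))   [R3 at 1.2]

Reduce t₂ = q(k(k(b, s(b)), pair(0, 0))):
1. q(k(k(b, s(b)), pair(0, 0)))  →  k(k(b, s(b)), pair(0, 0))   [R3 at ε]
2. k(k(b, s(b)), pair(0, 0))  →  k(b, s(b))   [R2 at ε]
3. k(b, s(b))  →  b   [R2 at ε]

no — NF(t₁) = s(pair(0, 0)), NF(t₂) = b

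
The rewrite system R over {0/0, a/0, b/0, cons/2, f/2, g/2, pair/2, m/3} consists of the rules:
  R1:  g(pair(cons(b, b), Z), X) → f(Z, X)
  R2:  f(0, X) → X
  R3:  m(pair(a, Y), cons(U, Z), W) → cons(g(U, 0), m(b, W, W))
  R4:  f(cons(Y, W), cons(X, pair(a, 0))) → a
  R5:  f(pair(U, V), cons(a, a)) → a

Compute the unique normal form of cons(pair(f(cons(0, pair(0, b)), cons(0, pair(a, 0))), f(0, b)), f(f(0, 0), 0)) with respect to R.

1. cons(pair(f(cons(0, pair(0, b)), cons(0, pair(a, 0))), f(0, b)), f(f(0, 0), 0))  →  cons(pair(a, f(0, b)), f(f(0, 0), 0))   [R4 at 1.1]
2. cons(pair(a, f(0, b)), f(f(0, 0), 0))  →  cons(pair(a, b), f(f(0, 0), 0))   [R2 at 1.2]
3. cons(pair(a, b), f(f(0, 0), 0))  →  cons(pair(a, b), f(0, 0))   [R2 at 2.1]
4. cons(pair(a, b), f(0, 0))  →  cons(pair(a, b), 0)   [R2 at 2]

cons(pair(a, b), 0)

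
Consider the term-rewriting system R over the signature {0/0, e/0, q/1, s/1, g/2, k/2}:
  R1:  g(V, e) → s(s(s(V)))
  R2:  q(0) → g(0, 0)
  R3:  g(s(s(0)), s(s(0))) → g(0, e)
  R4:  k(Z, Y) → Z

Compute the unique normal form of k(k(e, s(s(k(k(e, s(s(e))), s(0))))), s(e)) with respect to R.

1. k(k(e, s(s(k(k(e, s(s(e))), s(0))))), s(e))  →  k(e, s(s(k(k(e, s(s(e))), s(0)))))   [R4 at ε]
2. k(e, s(s(k(k(e, s(s(e))), s(0)))))  →  e   [R4 at ε]

e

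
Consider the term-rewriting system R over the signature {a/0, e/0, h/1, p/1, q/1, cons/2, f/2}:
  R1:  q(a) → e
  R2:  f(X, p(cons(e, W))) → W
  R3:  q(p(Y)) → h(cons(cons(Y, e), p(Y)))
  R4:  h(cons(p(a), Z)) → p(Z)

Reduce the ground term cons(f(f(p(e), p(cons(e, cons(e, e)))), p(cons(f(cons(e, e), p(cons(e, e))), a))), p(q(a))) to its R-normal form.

cons(a, p(e))

1. cons(f(f(p(e), p(cons(e, cons(e, e)))), p(cons(f(cons(e, e), p(cons(e, e))), a))), p(q(a)))  →  cons(f(cons(e, e), p(cons(f(cons(e, e), p(cons(e, e))), a))), p(q(a)))   [R2 at 1.1]
2. cons(f(cons(e, e), p(cons(f(cons(e, e), p(cons(e, e))), a))), p(q(a)))  →  cons(f(cons(e, e), p(cons(e, a))), p(q(a)))   [R2 at 1.2.1.1]
3. cons(f(cons(e, e), p(cons(e, a))), p(q(a)))  →  cons(a, p(q(a)))   [R2 at 1]
4. cons(a, p(q(a)))  →  cons(a, p(e))   [R1 at 2.1]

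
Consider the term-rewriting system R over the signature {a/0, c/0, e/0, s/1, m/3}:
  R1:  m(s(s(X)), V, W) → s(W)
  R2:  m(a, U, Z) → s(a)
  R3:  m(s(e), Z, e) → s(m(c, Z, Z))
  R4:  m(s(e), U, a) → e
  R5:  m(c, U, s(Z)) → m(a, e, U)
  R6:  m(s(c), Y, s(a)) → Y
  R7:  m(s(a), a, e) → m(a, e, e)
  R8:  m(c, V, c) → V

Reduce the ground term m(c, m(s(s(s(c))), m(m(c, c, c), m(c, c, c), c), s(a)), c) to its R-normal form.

1. m(c, m(s(s(s(c))), m(m(c, c, c), m(c, c, c), c), s(a)), c)  →  m(s(s(s(c))), m(m(c, c, c), m(c, c, c), c), s(a))   [R8 at ε]
2. m(s(s(s(c))), m(m(c, c, c), m(c, c, c), c), s(a))  →  s(s(a))   [R1 at ε]

s(s(a))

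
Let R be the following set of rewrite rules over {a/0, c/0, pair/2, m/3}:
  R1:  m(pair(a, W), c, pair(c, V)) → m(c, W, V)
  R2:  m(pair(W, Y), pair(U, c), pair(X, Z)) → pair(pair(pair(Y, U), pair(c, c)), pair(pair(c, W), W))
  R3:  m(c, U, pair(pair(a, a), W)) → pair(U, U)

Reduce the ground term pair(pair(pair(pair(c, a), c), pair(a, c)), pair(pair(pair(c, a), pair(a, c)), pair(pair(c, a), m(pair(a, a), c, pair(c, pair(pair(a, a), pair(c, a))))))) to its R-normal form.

1. pair(pair(pair(pair(c, a), c), pair(a, c)), pair(pair(pair(c, a), pair(a, c)), pair(pair(c, a), m(pair(a, a), c, pair(c, pair(pair(a, a), pair(c, a)))))))  →  pair(pair(pair(pair(c, a), c), pair(a, c)), pair(pair(pair(c, a), pair(a, c)), pair(pair(c, a), m(c, a, pair(pair(a, a), pair(c, a))))))   [R1 at 2.2.2]
2. pair(pair(pair(pair(c, a), c), pair(a, c)), pair(pair(pair(c, a), pair(a, c)), pair(pair(c, a), m(c, a, pair(pair(a, a), pair(c, a))))))  →  pair(pair(pair(pair(c, a), c), pair(a, c)), pair(pair(pair(c, a), pair(a, c)), pair(pair(c, a), pair(a, a))))   [R3 at 2.2.2]

pair(pair(pair(pair(c, a), c), pair(a, c)), pair(pair(pair(c, a), pair(a, c)), pair(pair(c, a), pair(a, a))))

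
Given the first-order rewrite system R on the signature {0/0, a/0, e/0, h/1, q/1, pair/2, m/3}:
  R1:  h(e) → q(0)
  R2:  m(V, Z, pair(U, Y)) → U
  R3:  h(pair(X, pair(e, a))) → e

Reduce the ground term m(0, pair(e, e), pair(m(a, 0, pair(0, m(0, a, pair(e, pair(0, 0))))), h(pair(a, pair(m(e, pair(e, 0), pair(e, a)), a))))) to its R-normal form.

0

1. m(0, pair(e, e), pair(m(a, 0, pair(0, m(0, a, pair(e, pair(0, 0))))), h(pair(a, pair(m(e, pair(e, 0), pair(e, a)), a)))))  →  m(a, 0, pair(0, m(0, a, pair(e, pair(0, 0)))))   [R2 at ε]
2. m(a, 0, pair(0, m(0, a, pair(e, pair(0, 0)))))  →  0   [R2 at ε]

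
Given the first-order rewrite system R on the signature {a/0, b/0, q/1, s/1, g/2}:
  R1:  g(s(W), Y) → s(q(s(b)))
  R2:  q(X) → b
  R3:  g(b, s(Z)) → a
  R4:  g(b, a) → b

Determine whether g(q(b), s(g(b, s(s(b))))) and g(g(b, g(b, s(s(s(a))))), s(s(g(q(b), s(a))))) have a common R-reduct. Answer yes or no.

yes — NF(t₁) = a, NF(t₂) = a

Reduce t₁ = g(q(b), s(g(b, s(s(b))))):
1. g(q(b), s(g(b, s(s(b)))))  →  g(b, s(g(b, s(s(b)))))   [R2 at 1]
2. g(b, s(g(b, s(s(b)))))  →  a   [R3 at ε]

Reduce t₂ = g(g(b, g(b, s(s(s(a))))), s(s(g(q(b), s(a))))):
1. g(g(b, g(b, s(s(s(a))))), s(s(g(q(b), s(a)))))  →  g(g(b, a), s(s(g(q(b), s(a)))))   [R3 at 1.2]
2. g(g(b, a), s(s(g(q(b), s(a)))))  →  g(b, s(s(g(q(b), s(a)))))   [R4 at 1]
3. g(b, s(s(g(q(b), s(a)))))  →  a   [R3 at ε]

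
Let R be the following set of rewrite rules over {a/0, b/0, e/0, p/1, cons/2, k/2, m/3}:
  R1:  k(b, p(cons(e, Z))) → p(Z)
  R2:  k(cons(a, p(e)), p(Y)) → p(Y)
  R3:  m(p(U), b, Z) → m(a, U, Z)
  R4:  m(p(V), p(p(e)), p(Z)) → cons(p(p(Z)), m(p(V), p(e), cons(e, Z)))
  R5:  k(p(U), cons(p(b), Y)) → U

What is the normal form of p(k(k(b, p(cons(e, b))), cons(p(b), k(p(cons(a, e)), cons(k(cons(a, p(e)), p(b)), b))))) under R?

p(b)

1. p(k(k(b, p(cons(e, b))), cons(p(b), k(p(cons(a, e)), cons(k(cons(a, p(e)), p(b)), b)))))  →  p(k(p(b), cons(p(b), k(p(cons(a, e)), cons(k(cons(a, p(e)), p(b)), b)))))   [R1 at 1.1]
2. p(k(p(b), cons(p(b), k(p(cons(a, e)), cons(k(cons(a, p(e)), p(b)), b)))))  →  p(b)   [R5 at 1]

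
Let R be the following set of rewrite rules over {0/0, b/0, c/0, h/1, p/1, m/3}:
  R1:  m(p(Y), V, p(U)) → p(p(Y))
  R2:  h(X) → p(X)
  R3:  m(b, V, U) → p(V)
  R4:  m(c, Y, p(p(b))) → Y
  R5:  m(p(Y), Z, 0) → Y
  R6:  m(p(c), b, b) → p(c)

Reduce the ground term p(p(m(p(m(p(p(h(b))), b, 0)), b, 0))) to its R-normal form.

p(p(p(p(b))))

1. p(p(m(p(m(p(p(h(b))), b, 0)), b, 0)))  →  p(p(m(p(p(h(b))), b, 0)))   [R5 at 1.1]
2. p(p(m(p(p(h(b))), b, 0)))  →  p(p(p(h(b))))   [R5 at 1.1]
3. p(p(p(h(b))))  →  p(p(p(p(b))))   [R2 at 1.1.1]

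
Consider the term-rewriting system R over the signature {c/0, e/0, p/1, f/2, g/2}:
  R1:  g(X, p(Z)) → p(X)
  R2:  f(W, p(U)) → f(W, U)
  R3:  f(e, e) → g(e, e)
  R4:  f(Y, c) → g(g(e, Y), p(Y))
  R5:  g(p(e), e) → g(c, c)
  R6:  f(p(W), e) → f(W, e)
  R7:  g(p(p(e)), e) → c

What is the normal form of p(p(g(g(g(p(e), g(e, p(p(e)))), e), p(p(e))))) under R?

1. p(p(g(g(g(p(e), g(e, p(p(e)))), e), p(p(e)))))  →  p(p(p(g(g(p(e), g(e, p(p(e)))), e))))   [R1 at 1.1]
2. p(p(p(g(g(p(e), g(e, p(p(e)))), e))))  →  p(p(p(g(g(p(e), p(e)), e))))   [R1 at 1.1.1.1.2]
3. p(p(p(g(g(p(e), p(e)), e))))  →  p(p(p(g(p(p(e)), e))))   [R1 at 1.1.1.1]
4. p(p(p(g(p(p(e)), e))))  →  p(p(p(c)))   [R7 at 1.1.1]

p(p(p(c)))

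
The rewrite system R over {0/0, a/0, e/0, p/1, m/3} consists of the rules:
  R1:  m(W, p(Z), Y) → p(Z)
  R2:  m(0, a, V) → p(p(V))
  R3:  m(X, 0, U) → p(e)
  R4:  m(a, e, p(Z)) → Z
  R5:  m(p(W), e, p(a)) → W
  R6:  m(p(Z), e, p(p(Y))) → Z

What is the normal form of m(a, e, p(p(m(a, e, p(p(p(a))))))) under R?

p(p(p(a)))

1. m(a, e, p(p(m(a, e, p(p(p(a)))))))  →  p(m(a, e, p(p(p(a)))))   [R4 at ε]
2. p(m(a, e, p(p(p(a)))))  →  p(p(p(a)))   [R4 at 1]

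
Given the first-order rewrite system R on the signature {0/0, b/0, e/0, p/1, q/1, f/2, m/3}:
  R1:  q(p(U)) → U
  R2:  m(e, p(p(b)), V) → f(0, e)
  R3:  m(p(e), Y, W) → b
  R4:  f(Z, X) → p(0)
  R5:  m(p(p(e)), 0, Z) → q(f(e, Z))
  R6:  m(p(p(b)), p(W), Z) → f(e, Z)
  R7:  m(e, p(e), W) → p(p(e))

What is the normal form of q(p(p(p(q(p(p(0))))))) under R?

p(p(p(0)))

1. q(p(p(p(q(p(p(0)))))))  →  p(p(q(p(p(0)))))   [R1 at ε]
2. p(p(q(p(p(0)))))  →  p(p(p(0)))   [R1 at 1.1]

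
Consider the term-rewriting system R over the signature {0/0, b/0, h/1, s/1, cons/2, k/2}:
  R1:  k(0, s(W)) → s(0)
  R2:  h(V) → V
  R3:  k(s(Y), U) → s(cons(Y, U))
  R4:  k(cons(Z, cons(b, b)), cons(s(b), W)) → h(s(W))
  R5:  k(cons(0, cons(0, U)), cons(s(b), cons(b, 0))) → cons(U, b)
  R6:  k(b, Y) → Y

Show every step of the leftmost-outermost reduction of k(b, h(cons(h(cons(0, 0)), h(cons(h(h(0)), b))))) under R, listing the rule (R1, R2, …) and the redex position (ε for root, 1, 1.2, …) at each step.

1. k(b, h(cons(h(cons(0, 0)), h(cons(h(h(0)), b)))))  →  h(cons(h(cons(0, 0)), h(cons(h(h(0)), b))))   [R6 at ε]
2. h(cons(h(cons(0, 0)), h(cons(h(h(0)), b))))  →  cons(h(cons(0, 0)), h(cons(h(h(0)), b)))   [R2 at ε]
3. cons(h(cons(0, 0)), h(cons(h(h(0)), b)))  →  cons(cons(0, 0), h(cons(h(h(0)), b)))   [R2 at 1]
4. cons(cons(0, 0), h(cons(h(h(0)), b)))  →  cons(cons(0, 0), cons(h(h(0)), b))   [R2 at 2]
5. cons(cons(0, 0), cons(h(h(0)), b))  →  cons(cons(0, 0), cons(h(0), b))   [R2 at 2.1]
6. cons(cons(0, 0), cons(h(0), b))  →  cons(cons(0, 0), cons(0, b))   [R2 at 2.1]

cons(cons(0, 0), cons(0, b))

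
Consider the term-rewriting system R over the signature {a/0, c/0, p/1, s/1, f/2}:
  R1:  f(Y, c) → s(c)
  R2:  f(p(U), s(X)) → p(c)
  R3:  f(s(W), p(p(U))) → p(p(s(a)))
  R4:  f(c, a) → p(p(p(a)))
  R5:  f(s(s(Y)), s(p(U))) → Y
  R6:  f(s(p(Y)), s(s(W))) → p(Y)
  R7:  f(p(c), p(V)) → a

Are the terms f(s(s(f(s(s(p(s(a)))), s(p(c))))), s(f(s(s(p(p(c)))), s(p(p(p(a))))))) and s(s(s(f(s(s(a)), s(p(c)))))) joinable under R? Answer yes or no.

no — NF(t₁) = p(s(a)), NF(t₂) = s(s(s(a)))

Reduce t₁ = f(s(s(f(s(s(p(s(a)))), s(p(c))))), s(f(s(s(p(p(c)))), s(p(p(p(a))))))):
1. f(s(s(f(s(s(p(s(a)))), s(p(c))))), s(f(s(s(p(p(c)))), s(p(p(p(a)))))))  →  f(s(s(p(s(a)))), s(f(s(s(p(p(c)))), s(p(p(p(a)))))))   [R5 at 1.1.1]
2. f(s(s(p(s(a)))), s(f(s(s(p(p(c)))), s(p(p(p(a)))))))  →  f(s(s(p(s(a)))), s(p(p(c))))   [R5 at 2.1]
3. f(s(s(p(s(a)))), s(p(p(c))))  →  p(s(a))   [R5 at ε]

Reduce t₂ = s(s(s(f(s(s(a)), s(p(c)))))):
1. s(s(s(f(s(s(a)), s(p(c))))))  →  s(s(s(a)))   [R5 at 1.1.1]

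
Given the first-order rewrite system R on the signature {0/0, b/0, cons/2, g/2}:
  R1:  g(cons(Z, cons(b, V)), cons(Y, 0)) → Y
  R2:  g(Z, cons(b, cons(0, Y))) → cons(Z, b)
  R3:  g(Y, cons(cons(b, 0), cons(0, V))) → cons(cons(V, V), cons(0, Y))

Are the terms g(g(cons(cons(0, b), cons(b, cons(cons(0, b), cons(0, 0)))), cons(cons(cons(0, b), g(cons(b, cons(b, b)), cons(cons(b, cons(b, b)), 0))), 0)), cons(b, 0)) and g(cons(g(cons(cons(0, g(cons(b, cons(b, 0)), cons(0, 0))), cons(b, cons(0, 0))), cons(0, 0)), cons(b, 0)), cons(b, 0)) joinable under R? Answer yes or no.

yes — NF(t₁) = b, NF(t₂) = b

Reduce t₁ = g(g(cons(cons(0, b), cons(b, cons(cons(0, b), cons(0, 0)))), cons(cons(cons(0, b), g(cons(b, cons(b, b)), cons(cons(b, cons(b, b)), 0))), 0)), cons(b, 0)):
1. g(g(cons(cons(0, b), cons(b, cons(cons(0, b), cons(0, 0)))), cons(cons(cons(0, b), g(cons(b, cons(b, b)), cons(cons(b, cons(b, b)), 0))), 0)), cons(b, 0))  →  g(cons(cons(0, b), g(cons(b, cons(b, b)), cons(cons(b, cons(b, b)), 0))), cons(b, 0))   [R1 at 1]
2. g(cons(cons(0, b), g(cons(b, cons(b, b)), cons(cons(b, cons(b, b)), 0))), cons(b, 0))  →  g(cons(cons(0, b), cons(b, cons(b, b))), cons(b, 0))   [R1 at 1.2]
3. g(cons(cons(0, b), cons(b, cons(b, b))), cons(b, 0))  →  b   [R1 at ε]

Reduce t₂ = g(cons(g(cons(cons(0, g(cons(b, cons(b, 0)), cons(0, 0))), cons(b, cons(0, 0))), cons(0, 0)), cons(b, 0)), cons(b, 0)):
1. g(cons(g(cons(cons(0, g(cons(b, cons(b, 0)), cons(0, 0))), cons(b, cons(0, 0))), cons(0, 0)), cons(b, 0)), cons(b, 0))  →  b   [R1 at ε]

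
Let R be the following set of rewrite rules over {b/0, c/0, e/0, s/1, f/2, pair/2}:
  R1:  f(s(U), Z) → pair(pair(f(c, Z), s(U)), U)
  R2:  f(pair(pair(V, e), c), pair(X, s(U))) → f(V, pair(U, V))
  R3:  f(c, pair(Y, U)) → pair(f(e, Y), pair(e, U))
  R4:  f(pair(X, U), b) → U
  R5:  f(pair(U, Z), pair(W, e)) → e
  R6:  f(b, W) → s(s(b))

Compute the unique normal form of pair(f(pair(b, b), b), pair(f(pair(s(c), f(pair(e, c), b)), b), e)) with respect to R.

pair(b, pair(c, e))

1. pair(f(pair(b, b), b), pair(f(pair(s(c), f(pair(e, c), b)), b), e))  →  pair(b, pair(f(pair(s(c), f(pair(e, c), b)), b), e))   [R4 at 1]
2. pair(b, pair(f(pair(s(c), f(pair(e, c), b)), b), e))  →  pair(b, pair(f(pair(e, c), b), e))   [R4 at 2.1]
3. pair(b, pair(f(pair(e, c), b), e))  →  pair(b, pair(c, e))   [R4 at 2.1]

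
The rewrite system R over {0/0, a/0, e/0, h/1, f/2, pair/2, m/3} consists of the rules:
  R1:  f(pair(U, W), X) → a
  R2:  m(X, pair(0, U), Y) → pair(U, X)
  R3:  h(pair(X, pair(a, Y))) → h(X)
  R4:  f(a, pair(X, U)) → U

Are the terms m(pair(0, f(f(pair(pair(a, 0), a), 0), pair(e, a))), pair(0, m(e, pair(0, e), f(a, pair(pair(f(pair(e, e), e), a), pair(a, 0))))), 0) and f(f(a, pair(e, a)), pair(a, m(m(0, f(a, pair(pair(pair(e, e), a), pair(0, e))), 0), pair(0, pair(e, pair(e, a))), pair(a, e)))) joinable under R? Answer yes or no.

Reduce t₁ = m(pair(0, f(f(pair(pair(a, 0), a), 0), pair(e, a))), pair(0, m(e, pair(0, e), f(a, pair(pair(f(pair(e, e), e), a), pair(a, 0))))), 0):
1. m(pair(0, f(f(pair(pair(a, 0), a), 0), pair(e, a))), pair(0, m(e, pair(0, e), f(a, pair(pair(f(pair(e, e), e), a), pair(a, 0))))), 0)  →  pair(m(e, pair(0, e), f(a, pair(pair(f(pair(e, e), e), a), pair(a, 0)))), pair(0, f(f(pair(pair(a, 0), a), 0), pair(e, a))))   [R2 at ε]
2. pair(m(e, pair(0, e), f(a, pair(pair(f(pair(e, e), e), a), pair(a, 0)))), pair(0, f(f(pair(pair(a, 0), a), 0), pair(e, a))))  →  pair(pair(e, e), pair(0, f(f(pair(pair(a, 0), a), 0), pair(e, a))))   [R2 at 1]
3. pair(pair(e, e), pair(0, f(f(pair(pair(a, 0), a), 0), pair(e, a))))  →  pair(pair(e, e), pair(0, f(a, pair(e, a))))   [R1 at 2.2.1]
4. pair(pair(e, e), pair(0, f(a, pair(e, a))))  →  pair(pair(e, e), pair(0, a))   [R4 at 2.2]

Reduce t₂ = f(f(a, pair(e, a)), pair(a, m(m(0, f(a, pair(pair(pair(e, e), a), pair(0, e))), 0), pair(0, pair(e, pair(e, a))), pair(a, e)))):
1. f(f(a, pair(e, a)), pair(a, m(m(0, f(a, pair(pair(pair(e, e), a), pair(0, e))), 0), pair(0, pair(e, pair(e, a))), pair(a, e))))  →  f(a, pair(a, m(m(0, f(a, pair(pair(pair(e, e), a), pair(0, e))), 0), pair(0, pair(e, pair(e, a))), pair(a, e))))   [R4 at 1]
2. f(a, pair(a, m(m(0, f(a, pair(pair(pair(e, e), a), pair(0, e))), 0), pair(0, pair(e, pair(e, a))), pair(a, e))))  →  m(m(0, f(a, pair(pair(pair(e, e), a), pair(0, e))), 0), pair(0, pair(e, pair(e, a))), pair(a, e))   [R4 at ε]
3. m(m(0, f(a, pair(pair(pair(e, e), a), pair(0, e))), 0), pair(0, pair(e, pair(e, a))), pair(a, e))  →  pair(pair(e, pair(e, a)), m(0, f(a, pair(pair(pair(e, e), a), pair(0, e))), 0))   [R2 at ε]
4. pair(pair(e, pair(e, a)), m(0, f(a, pair(pair(pair(e, e), a), pair(0, e))), 0))  →  pair(pair(e, pair(e, a)), m(0, pair(0, e), 0))   [R4 at 2.2]
5. pair(pair(e, pair(e, a)), m(0, pair(0, e), 0))  →  pair(pair(e, pair(e, a)), pair(e, 0))   [R2 at 2]

no — NF(t₁) = pair(pair(e, e), pair(0, a)), NF(t₂) = pair(pair(e, pair(e, a)), pair(e, 0))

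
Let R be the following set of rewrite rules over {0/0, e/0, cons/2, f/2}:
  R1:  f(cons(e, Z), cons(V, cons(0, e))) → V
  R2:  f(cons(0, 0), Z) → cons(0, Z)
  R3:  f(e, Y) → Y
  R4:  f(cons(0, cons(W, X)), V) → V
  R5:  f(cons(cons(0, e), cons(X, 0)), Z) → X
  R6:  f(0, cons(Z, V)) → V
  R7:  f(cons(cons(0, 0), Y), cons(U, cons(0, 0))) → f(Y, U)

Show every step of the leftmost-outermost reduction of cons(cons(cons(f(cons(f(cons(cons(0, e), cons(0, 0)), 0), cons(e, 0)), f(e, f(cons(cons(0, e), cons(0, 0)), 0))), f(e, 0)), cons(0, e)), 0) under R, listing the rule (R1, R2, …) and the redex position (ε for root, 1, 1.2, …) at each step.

cons(cons(cons(0, 0), cons(0, e)), 0)

1. cons(cons(cons(f(cons(f(cons(cons(0, e), cons(0, 0)), 0), cons(e, 0)), f(e, f(cons(cons(0, e), cons(0, 0)), 0))), f(e, 0)), cons(0, e)), 0)  →  cons(cons(cons(f(cons(0, cons(e, 0)), f(e, f(cons(cons(0, e), cons(0, 0)), 0))), f(e, 0)), cons(0, e)), 0)   [R5 at 1.1.1.1.1]
2. cons(cons(cons(f(cons(0, cons(e, 0)), f(e, f(cons(cons(0, e), cons(0, 0)), 0))), f(e, 0)), cons(0, e)), 0)  →  cons(cons(cons(f(e, f(cons(cons(0, e), cons(0, 0)), 0)), f(e, 0)), cons(0, e)), 0)   [R4 at 1.1.1]
3. cons(cons(cons(f(e, f(cons(cons(0, e), cons(0, 0)), 0)), f(e, 0)), cons(0, e)), 0)  →  cons(cons(cons(f(cons(cons(0, e), cons(0, 0)), 0), f(e, 0)), cons(0, e)), 0)   [R3 at 1.1.1]
4. cons(cons(cons(f(cons(cons(0, e), cons(0, 0)), 0), f(e, 0)), cons(0, e)), 0)  →  cons(cons(cons(0, f(e, 0)), cons(0, e)), 0)   [R5 at 1.1.1]
5. cons(cons(cons(0, f(e, 0)), cons(0, e)), 0)  →  cons(cons(cons(0, 0), cons(0, e)), 0)   [R3 at 1.1.2]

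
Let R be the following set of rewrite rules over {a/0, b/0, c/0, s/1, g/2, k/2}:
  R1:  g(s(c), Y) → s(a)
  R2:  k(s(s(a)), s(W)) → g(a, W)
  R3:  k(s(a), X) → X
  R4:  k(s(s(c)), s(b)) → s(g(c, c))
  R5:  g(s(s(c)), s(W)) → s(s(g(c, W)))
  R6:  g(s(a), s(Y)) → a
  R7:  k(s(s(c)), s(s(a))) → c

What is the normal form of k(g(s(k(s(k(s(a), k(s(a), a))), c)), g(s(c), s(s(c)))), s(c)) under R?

1. k(g(s(k(s(k(s(a), k(s(a), a))), c)), g(s(c), s(s(c)))), s(c))  →  k(g(s(k(s(k(s(a), a)), c)), g(s(c), s(s(c)))), s(c))   [R3 at 1.1.1.1.1]
2. k(g(s(k(s(k(s(a), a)), c)), g(s(c), s(s(c)))), s(c))  →  k(g(s(k(s(a), c)), g(s(c), s(s(c)))), s(c))   [R3 at 1.1.1.1.1]
3. k(g(s(k(s(a), c)), g(s(c), s(s(c)))), s(c))  →  k(g(s(c), g(s(c), s(s(c)))), s(c))   [R3 at 1.1.1]
4. k(g(s(c), g(s(c), s(s(c)))), s(c))  →  k(s(a), s(c))   [R1 at 1]
5. k(s(a), s(c))  →  s(c)   [R3 at ε]

s(c)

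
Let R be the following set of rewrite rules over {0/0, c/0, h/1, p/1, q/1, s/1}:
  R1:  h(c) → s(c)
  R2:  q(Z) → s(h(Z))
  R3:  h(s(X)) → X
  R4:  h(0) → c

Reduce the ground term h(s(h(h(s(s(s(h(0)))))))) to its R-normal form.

1. h(s(h(h(s(s(s(h(0))))))))  →  h(h(s(s(s(h(0))))))   [R3 at ε]
2. h(h(s(s(s(h(0))))))  →  h(s(s(h(0))))   [R3 at 1]
3. h(s(s(h(0))))  →  s(h(0))   [R3 at ε]
4. s(h(0))  →  s(c)   [R4 at 1]

s(c)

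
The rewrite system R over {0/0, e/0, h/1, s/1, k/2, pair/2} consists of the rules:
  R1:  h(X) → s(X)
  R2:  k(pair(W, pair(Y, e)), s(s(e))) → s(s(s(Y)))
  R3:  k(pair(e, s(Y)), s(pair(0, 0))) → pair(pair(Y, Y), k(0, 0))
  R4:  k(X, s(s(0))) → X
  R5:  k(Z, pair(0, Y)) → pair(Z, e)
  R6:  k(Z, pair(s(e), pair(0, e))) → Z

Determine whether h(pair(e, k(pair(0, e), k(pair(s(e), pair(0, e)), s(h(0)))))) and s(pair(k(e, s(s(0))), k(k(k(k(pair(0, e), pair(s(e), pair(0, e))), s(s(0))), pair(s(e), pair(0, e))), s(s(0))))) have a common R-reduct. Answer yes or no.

Reduce t₁ = h(pair(e, k(pair(0, e), k(pair(s(e), pair(0, e)), s(h(0)))))):
1. h(pair(e, k(pair(0, e), k(pair(s(e), pair(0, e)), s(h(0))))))  →  s(pair(e, k(pair(0, e), k(pair(s(e), pair(0, e)), s(h(0))))))   [R1 at ε]
2. s(pair(e, k(pair(0, e), k(pair(s(e), pair(0, e)), s(h(0))))))  →  s(pair(e, k(pair(0, e), k(pair(s(e), pair(0, e)), s(s(0))))))   [R1 at 1.2.2.2.1]
3. s(pair(e, k(pair(0, e), k(pair(s(e), pair(0, e)), s(s(0))))))  →  s(pair(e, k(pair(0, e), pair(s(e), pair(0, e)))))   [R4 at 1.2.2]
4. s(pair(e, k(pair(0, e), pair(s(e), pair(0, e)))))  →  s(pair(e, pair(0, e)))   [R6 at 1.2]

Reduce t₂ = s(pair(k(e, s(s(0))), k(k(k(k(pair(0, e), pair(s(e), pair(0, e))), s(s(0))), pair(s(e), pair(0, e))), s(s(0))))):
1. s(pair(k(e, s(s(0))), k(k(k(k(pair(0, e), pair(s(e), pair(0, e))), s(s(0))), pair(s(e), pair(0, e))), s(s(0)))))  →  s(pair(e, k(k(k(k(pair(0, e), pair(s(e), pair(0, e))), s(s(0))), pair(s(e), pair(0, e))), s(s(0)))))   [R4 at 1.1]
2. s(pair(e, k(k(k(k(pair(0, e), pair(s(e), pair(0, e))), s(s(0))), pair(s(e), pair(0, e))), s(s(0)))))  →  s(pair(e, k(k(k(pair(0, e), pair(s(e), pair(0, e))), s(s(0))), pair(s(e), pair(0, e)))))   [R4 at 1.2]
3. s(pair(e, k(k(k(pair(0, e), pair(s(e), pair(0, e))), s(s(0))), pair(s(e), pair(0, e)))))  →  s(pair(e, k(k(pair(0, e), pair(s(e), pair(0, e))), s(s(0)))))   [R6 at 1.2]
4. s(pair(e, k(k(pair(0, e), pair(s(e), pair(0, e))), s(s(0)))))  →  s(pair(e, k(pair(0, e), pair(s(e), pair(0, e)))))   [R4 at 1.2]
5. s(pair(e, k(pair(0, e), pair(s(e), pair(0, e)))))  →  s(pair(e, pair(0, e)))   [R6 at 1.2]

yes — NF(t₁) = s(pair(e, pair(0, e))), NF(t₂) = s(pair(e, pair(0, e)))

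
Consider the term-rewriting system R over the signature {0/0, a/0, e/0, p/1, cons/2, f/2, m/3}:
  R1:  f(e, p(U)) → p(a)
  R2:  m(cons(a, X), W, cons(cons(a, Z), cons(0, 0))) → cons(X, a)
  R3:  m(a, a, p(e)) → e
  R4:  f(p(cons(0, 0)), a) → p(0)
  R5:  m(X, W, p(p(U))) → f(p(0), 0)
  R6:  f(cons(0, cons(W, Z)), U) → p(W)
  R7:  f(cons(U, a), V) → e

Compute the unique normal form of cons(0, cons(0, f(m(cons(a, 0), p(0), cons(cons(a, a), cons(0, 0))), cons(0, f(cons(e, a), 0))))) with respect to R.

1. cons(0, cons(0, f(m(cons(a, 0), p(0), cons(cons(a, a), cons(0, 0))), cons(0, f(cons(e, a), 0)))))  →  cons(0, cons(0, f(cons(0, a), cons(0, f(cons(e, a), 0)))))   [R2 at 2.2.1]
2. cons(0, cons(0, f(cons(0, a), cons(0, f(cons(e, a), 0)))))  →  cons(0, cons(0, e))   [R7 at 2.2]

cons(0, cons(0, e))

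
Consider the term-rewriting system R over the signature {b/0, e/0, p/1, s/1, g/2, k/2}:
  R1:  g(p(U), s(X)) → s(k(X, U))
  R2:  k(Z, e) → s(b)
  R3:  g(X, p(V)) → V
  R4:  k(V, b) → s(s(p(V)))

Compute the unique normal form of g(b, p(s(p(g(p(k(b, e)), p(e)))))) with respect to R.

1. g(b, p(s(p(g(p(k(b, e)), p(e))))))  →  s(p(g(p(k(b, e)), p(e))))   [R3 at ε]
2. s(p(g(p(k(b, e)), p(e))))  →  s(p(e))   [R3 at 1.1]

s(p(e))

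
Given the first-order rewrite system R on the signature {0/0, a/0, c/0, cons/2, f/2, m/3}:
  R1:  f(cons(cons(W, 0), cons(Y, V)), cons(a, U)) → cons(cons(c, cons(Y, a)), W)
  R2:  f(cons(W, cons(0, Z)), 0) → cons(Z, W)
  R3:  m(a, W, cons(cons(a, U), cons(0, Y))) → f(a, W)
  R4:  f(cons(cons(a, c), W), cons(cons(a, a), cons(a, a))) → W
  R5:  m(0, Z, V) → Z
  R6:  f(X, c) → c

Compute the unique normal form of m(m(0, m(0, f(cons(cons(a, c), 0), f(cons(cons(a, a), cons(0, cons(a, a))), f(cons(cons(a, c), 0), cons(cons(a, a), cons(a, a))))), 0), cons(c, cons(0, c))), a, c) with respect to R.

1. m(m(0, m(0, f(cons(cons(a, c), 0), f(cons(cons(a, a), cons(0, cons(a, a))), f(cons(cons(a, c), 0), cons(cons(a, a), cons(a, a))))), 0), cons(c, cons(0, c))), a, c)  →  m(m(0, f(cons(cons(a, c), 0), f(cons(cons(a, a), cons(0, cons(a, a))), f(cons(cons(a, c), 0), cons(cons(a, a), cons(a, a))))), 0), a, c)   [R5 at 1]
2. m(m(0, f(cons(cons(a, c), 0), f(cons(cons(a, a), cons(0, cons(a, a))), f(cons(cons(a, c), 0), cons(cons(a, a), cons(a, a))))), 0), a, c)  →  m(f(cons(cons(a, c), 0), f(cons(cons(a, a), cons(0, cons(a, a))), f(cons(cons(a, c), 0), cons(cons(a, a), cons(a, a))))), a, c)   [R5 at 1]
3. m(f(cons(cons(a, c), 0), f(cons(cons(a, a), cons(0, cons(a, a))), f(cons(cons(a, c), 0), cons(cons(a, a), cons(a, a))))), a, c)  →  m(f(cons(cons(a, c), 0), f(cons(cons(a, a), cons(0, cons(a, a))), 0)), a, c)   [R4 at 1.2.2]
4. m(f(cons(cons(a, c), 0), f(cons(cons(a, a), cons(0, cons(a, a))), 0)), a, c)  →  m(f(cons(cons(a, c), 0), cons(cons(a, a), cons(a, a))), a, c)   [R2 at 1.2]
5. m(f(cons(cons(a, c), 0), cons(cons(a, a), cons(a, a))), a, c)  →  m(0, a, c)   [R4 at 1]
6. m(0, a, c)  →  a   [R5 at ε]

a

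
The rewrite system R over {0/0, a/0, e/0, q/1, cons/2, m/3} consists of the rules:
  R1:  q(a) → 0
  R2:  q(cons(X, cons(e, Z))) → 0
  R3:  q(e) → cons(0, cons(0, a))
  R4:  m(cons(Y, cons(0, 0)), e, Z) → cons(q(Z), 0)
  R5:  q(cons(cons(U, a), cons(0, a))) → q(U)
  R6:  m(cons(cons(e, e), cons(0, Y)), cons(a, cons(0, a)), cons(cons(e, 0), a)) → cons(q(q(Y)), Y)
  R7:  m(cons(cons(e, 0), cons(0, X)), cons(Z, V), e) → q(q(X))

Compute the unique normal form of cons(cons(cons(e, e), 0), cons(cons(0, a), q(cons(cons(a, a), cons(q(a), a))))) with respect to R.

1. cons(cons(cons(e, e), 0), cons(cons(0, a), q(cons(cons(a, a), cons(q(a), a)))))  →  cons(cons(cons(e, e), 0), cons(cons(0, a), q(cons(cons(a, a), cons(0, a)))))   [R1 at 2.2.1.2.1]
2. cons(cons(cons(e, e), 0), cons(cons(0, a), q(cons(cons(a, a), cons(0, a)))))  →  cons(cons(cons(e, e), 0), cons(cons(0, a), q(a)))   [R5 at 2.2]
3. cons(cons(cons(e, e), 0), cons(cons(0, a), q(a)))  →  cons(cons(cons(e, e), 0), cons(cons(0, a), 0))   [R1 at 2.2]

cons(cons(cons(e, e), 0), cons(cons(0, a), 0))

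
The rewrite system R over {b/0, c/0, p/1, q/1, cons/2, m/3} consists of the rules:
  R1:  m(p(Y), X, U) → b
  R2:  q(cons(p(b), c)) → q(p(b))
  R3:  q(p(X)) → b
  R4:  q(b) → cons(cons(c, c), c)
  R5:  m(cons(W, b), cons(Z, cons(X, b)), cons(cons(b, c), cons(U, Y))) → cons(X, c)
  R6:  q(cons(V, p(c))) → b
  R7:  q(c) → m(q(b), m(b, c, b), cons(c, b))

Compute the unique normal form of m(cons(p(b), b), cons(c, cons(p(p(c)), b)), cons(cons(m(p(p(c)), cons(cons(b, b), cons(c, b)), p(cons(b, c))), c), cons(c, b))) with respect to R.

cons(p(p(c)), c)

1. m(cons(p(b), b), cons(c, cons(p(p(c)), b)), cons(cons(m(p(p(c)), cons(cons(b, b), cons(c, b)), p(cons(b, c))), c), cons(c, b)))  →  m(cons(p(b), b), cons(c, cons(p(p(c)), b)), cons(cons(b, c), cons(c, b)))   [R1 at 3.1.1]
2. m(cons(p(b), b), cons(c, cons(p(p(c)), b)), cons(cons(b, c), cons(c, b)))  →  cons(p(p(c)), c)   [R5 at ε]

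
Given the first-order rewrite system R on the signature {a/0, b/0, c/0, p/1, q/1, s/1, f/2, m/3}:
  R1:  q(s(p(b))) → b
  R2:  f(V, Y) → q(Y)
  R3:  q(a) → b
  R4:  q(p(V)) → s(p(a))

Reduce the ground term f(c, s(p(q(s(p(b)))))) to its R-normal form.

b

1. f(c, s(p(q(s(p(b))))))  →  q(s(p(q(s(p(b))))))   [R2 at ε]
2. q(s(p(q(s(p(b))))))  →  q(s(p(b)))   [R1 at 1.1.1]
3. q(s(p(b)))  →  b   [R1 at ε]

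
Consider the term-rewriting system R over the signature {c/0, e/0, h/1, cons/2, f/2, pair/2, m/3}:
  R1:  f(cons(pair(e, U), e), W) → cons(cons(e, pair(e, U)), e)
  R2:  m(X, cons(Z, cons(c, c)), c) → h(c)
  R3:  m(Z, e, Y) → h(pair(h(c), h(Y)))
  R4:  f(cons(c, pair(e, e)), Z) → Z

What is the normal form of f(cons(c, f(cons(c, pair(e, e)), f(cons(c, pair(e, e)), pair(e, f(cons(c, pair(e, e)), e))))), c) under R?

1. f(cons(c, f(cons(c, pair(e, e)), f(cons(c, pair(e, e)), pair(e, f(cons(c, pair(e, e)), e))))), c)  →  f(cons(c, f(cons(c, pair(e, e)), pair(e, f(cons(c, pair(e, e)), e)))), c)   [R4 at 1.2]
2. f(cons(c, f(cons(c, pair(e, e)), pair(e, f(cons(c, pair(e, e)), e)))), c)  →  f(cons(c, pair(e, f(cons(c, pair(e, e)), e))), c)   [R4 at 1.2]
3. f(cons(c, pair(e, f(cons(c, pair(e, e)), e))), c)  →  f(cons(c, pair(e, e)), c)   [R4 at 1.2.2]
4. f(cons(c, pair(e, e)), c)  →  c   [R4 at ε]

c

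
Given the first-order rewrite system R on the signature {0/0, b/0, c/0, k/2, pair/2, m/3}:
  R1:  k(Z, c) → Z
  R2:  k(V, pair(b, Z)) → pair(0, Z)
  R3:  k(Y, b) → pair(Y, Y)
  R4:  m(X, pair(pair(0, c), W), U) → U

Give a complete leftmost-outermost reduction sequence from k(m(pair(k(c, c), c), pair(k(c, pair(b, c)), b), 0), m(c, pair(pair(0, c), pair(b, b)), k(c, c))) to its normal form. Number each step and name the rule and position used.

1. k(m(pair(k(c, c), c), pair(k(c, pair(b, c)), b), 0), m(c, pair(pair(0, c), pair(b, b)), k(c, c)))  →  k(m(pair(c, c), pair(k(c, pair(b, c)), b), 0), m(c, pair(pair(0, c), pair(b, b)), k(c, c)))   [R1 at 1.1.1]
2. k(m(pair(c, c), pair(k(c, pair(b, c)), b), 0), m(c, pair(pair(0, c), pair(b, b)), k(c, c)))  →  k(m(pair(c, c), pair(pair(0, c), b), 0), m(c, pair(pair(0, c), pair(b, b)), k(c, c)))   [R2 at 1.2.1]
3. k(m(pair(c, c), pair(pair(0, c), b), 0), m(c, pair(pair(0, c), pair(b, b)), k(c, c)))  →  k(0, m(c, pair(pair(0, c), pair(b, b)), k(c, c)))   [R4 at 1]
4. k(0, m(c, pair(pair(0, c), pair(b, b)), k(c, c)))  →  k(0, k(c, c))   [R4 at 2]
5. k(0, k(c, c))  →  k(0, c)   [R1 at 2]
6. k(0, c)  →  0   [R1 at ε]

0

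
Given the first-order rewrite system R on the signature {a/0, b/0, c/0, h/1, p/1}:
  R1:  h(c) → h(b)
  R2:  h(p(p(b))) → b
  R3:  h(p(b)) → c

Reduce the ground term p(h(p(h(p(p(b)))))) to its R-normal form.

1. p(h(p(h(p(p(b))))))  →  p(h(p(b)))   [R2 at 1.1.1]
2. p(h(p(b)))  →  p(c)   [R3 at 1]

p(c)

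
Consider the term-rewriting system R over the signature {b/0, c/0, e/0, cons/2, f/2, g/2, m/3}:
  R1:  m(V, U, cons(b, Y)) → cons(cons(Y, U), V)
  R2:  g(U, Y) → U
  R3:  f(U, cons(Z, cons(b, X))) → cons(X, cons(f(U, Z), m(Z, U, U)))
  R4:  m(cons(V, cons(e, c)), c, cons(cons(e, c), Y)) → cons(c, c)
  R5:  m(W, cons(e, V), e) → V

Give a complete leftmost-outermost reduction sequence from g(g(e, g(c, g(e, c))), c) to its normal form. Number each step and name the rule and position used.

e

1. g(g(e, g(c, g(e, c))), c)  →  g(e, g(c, g(e, c)))   [R2 at ε]
2. g(e, g(c, g(e, c)))  →  e   [R2 at ε]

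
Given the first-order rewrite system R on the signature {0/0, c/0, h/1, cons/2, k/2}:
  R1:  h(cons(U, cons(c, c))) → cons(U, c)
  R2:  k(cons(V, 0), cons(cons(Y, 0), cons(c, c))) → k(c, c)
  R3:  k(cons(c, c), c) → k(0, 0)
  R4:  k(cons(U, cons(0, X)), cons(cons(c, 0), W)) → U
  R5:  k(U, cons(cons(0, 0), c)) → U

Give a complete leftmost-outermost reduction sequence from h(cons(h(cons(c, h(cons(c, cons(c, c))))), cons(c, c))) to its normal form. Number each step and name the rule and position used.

1. h(cons(h(cons(c, h(cons(c, cons(c, c))))), cons(c, c)))  →  cons(h(cons(c, h(cons(c, cons(c, c))))), c)   [R1 at ε]
2. cons(h(cons(c, h(cons(c, cons(c, c))))), c)  →  cons(h(cons(c, cons(c, c))), c)   [R1 at 1.1.2]
3. cons(h(cons(c, cons(c, c))), c)  →  cons(cons(c, c), c)   [R1 at 1]

cons(cons(c, c), c)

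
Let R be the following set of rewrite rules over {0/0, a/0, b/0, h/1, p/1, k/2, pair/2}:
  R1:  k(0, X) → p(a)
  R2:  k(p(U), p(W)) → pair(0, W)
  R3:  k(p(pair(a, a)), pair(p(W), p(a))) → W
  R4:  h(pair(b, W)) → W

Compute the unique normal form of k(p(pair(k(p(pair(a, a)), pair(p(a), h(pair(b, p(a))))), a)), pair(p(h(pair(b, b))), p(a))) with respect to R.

b

1. k(p(pair(k(p(pair(a, a)), pair(p(a), h(pair(b, p(a))))), a)), pair(p(h(pair(b, b))), p(a)))  →  k(p(pair(k(p(pair(a, a)), pair(p(a), p(a))), a)), pair(p(h(pair(b, b))), p(a)))   [R4 at 1.1.1.2.2]
2. k(p(pair(k(p(pair(a, a)), pair(p(a), p(a))), a)), pair(p(h(pair(b, b))), p(a)))  →  k(p(pair(a, a)), pair(p(h(pair(b, b))), p(a)))   [R3 at 1.1.1]
3. k(p(pair(a, a)), pair(p(h(pair(b, b))), p(a)))  →  h(pair(b, b))   [R3 at ε]
4. h(pair(b, b))  →  b   [R4 at ε]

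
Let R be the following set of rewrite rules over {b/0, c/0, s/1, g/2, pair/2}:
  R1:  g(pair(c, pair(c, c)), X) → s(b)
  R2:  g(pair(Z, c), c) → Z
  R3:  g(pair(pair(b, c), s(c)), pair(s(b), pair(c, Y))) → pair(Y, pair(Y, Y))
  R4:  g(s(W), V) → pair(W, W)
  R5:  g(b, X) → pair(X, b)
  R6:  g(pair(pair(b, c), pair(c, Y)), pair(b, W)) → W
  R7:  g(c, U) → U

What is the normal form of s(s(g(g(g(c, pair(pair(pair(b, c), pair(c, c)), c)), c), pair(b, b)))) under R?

1. s(s(g(g(g(c, pair(pair(pair(b, c), pair(c, c)), c)), c), pair(b, b))))  →  s(s(g(g(pair(pair(pair(b, c), pair(c, c)), c), c), pair(b, b))))   [R7 at 1.1.1.1]
2. s(s(g(g(pair(pair(pair(b, c), pair(c, c)), c), c), pair(b, b))))  →  s(s(g(pair(pair(b, c), pair(c, c)), pair(b, b))))   [R2 at 1.1.1]
3. s(s(g(pair(pair(b, c), pair(c, c)), pair(b, b))))  →  s(s(b))   [R6 at 1.1]

s(s(b))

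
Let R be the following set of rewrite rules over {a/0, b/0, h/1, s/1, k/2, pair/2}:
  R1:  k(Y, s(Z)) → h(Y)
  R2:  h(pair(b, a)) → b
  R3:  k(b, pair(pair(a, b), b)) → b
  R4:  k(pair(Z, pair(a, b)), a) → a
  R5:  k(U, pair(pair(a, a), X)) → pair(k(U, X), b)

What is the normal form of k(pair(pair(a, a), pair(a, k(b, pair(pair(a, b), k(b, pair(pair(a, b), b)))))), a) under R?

a

1. k(pair(pair(a, a), pair(a, k(b, pair(pair(a, b), k(b, pair(pair(a, b), b)))))), a)  →  k(pair(pair(a, a), pair(a, k(b, pair(pair(a, b), b)))), a)   [R3 at 1.2.2.2.2]
2. k(pair(pair(a, a), pair(a, k(b, pair(pair(a, b), b)))), a)  →  k(pair(pair(a, a), pair(a, b)), a)   [R3 at 1.2.2]
3. k(pair(pair(a, a), pair(a, b)), a)  →  a   [R4 at ε]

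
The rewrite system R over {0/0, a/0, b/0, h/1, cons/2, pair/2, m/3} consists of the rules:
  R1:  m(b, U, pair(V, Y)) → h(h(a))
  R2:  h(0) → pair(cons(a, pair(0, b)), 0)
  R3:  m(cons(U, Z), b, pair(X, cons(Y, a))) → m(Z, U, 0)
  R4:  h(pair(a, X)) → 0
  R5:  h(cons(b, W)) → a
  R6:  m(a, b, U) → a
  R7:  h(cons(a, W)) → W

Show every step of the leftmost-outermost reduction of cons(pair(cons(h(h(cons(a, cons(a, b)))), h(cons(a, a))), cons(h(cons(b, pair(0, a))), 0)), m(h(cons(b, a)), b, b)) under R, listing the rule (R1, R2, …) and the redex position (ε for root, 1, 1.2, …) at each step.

cons(pair(cons(b, a), cons(a, 0)), a)

1. cons(pair(cons(h(h(cons(a, cons(a, b)))), h(cons(a, a))), cons(h(cons(b, pair(0, a))), 0)), m(h(cons(b, a)), b, b))  →  cons(pair(cons(h(cons(a, b)), h(cons(a, a))), cons(h(cons(b, pair(0, a))), 0)), m(h(cons(b, a)), b, b))   [R7 at 1.1.1.1]
2. cons(pair(cons(h(cons(a, b)), h(cons(a, a))), cons(h(cons(b, pair(0, a))), 0)), m(h(cons(b, a)), b, b))  →  cons(pair(cons(b, h(cons(a, a))), cons(h(cons(b, pair(0, a))), 0)), m(h(cons(b, a)), b, b))   [R7 at 1.1.1]
3. cons(pair(cons(b, h(cons(a, a))), cons(h(cons(b, pair(0, a))), 0)), m(h(cons(b, a)), b, b))  →  cons(pair(cons(b, a), cons(h(cons(b, pair(0, a))), 0)), m(h(cons(b, a)), b, b))   [R7 at 1.1.2]
4. cons(pair(cons(b, a), cons(h(cons(b, pair(0, a))), 0)), m(h(cons(b, a)), b, b))  →  cons(pair(cons(b, a), cons(a, 0)), m(h(cons(b, a)), b, b))   [R5 at 1.2.1]
5. cons(pair(cons(b, a), cons(a, 0)), m(h(cons(b, a)), b, b))  →  cons(pair(cons(b, a), cons(a, 0)), m(a, b, b))   [R5 at 2.1]
6. cons(pair(cons(b, a), cons(a, 0)), m(a, b, b))  →  cons(pair(cons(b, a), cons(a, 0)), a)   [R6 at 2]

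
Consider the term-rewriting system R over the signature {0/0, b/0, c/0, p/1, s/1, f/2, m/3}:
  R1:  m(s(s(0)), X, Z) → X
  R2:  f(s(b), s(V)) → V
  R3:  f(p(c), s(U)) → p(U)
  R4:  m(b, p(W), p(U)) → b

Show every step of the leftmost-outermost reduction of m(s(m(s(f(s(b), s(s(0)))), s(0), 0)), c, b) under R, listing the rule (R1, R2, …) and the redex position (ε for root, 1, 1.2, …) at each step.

1. m(s(m(s(f(s(b), s(s(0)))), s(0), 0)), c, b)  →  m(s(m(s(s(0)), s(0), 0)), c, b)   [R2 at 1.1.1.1]
2. m(s(m(s(s(0)), s(0), 0)), c, b)  →  m(s(s(0)), c, b)   [R1 at 1.1]
3. m(s(s(0)), c, b)  →  c   [R1 at ε]

c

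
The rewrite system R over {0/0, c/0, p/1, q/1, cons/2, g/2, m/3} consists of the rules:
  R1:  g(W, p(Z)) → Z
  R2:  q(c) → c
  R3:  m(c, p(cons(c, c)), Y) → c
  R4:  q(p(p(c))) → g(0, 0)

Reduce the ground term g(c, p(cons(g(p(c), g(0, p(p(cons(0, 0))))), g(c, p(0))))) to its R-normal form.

cons(cons(0, 0), 0)

1. g(c, p(cons(g(p(c), g(0, p(p(cons(0, 0))))), g(c, p(0)))))  →  cons(g(p(c), g(0, p(p(cons(0, 0))))), g(c, p(0)))   [R1 at ε]
2. cons(g(p(c), g(0, p(p(cons(0, 0))))), g(c, p(0)))  →  cons(g(p(c), p(cons(0, 0))), g(c, p(0)))   [R1 at 1.2]
3. cons(g(p(c), p(cons(0, 0))), g(c, p(0)))  →  cons(cons(0, 0), g(c, p(0)))   [R1 at 1]
4. cons(cons(0, 0), g(c, p(0)))  →  cons(cons(0, 0), 0)   [R1 at 2]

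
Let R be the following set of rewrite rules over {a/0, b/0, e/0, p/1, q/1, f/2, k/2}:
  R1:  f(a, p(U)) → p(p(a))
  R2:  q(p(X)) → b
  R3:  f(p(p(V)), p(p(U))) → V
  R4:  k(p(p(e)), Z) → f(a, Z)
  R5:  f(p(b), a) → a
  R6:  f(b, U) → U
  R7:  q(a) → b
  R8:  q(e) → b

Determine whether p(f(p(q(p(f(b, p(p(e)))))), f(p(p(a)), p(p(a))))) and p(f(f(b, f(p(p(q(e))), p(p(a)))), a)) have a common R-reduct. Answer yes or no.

Reduce t₁ = p(f(p(q(p(f(b, p(p(e)))))), f(p(p(a)), p(p(a))))):
1. p(f(p(q(p(f(b, p(p(e)))))), f(p(p(a)), p(p(a)))))  →  p(f(p(b), f(p(p(a)), p(p(a)))))   [R2 at 1.1.1]
2. p(f(p(b), f(p(p(a)), p(p(a)))))  →  p(f(p(b), a))   [R3 at 1.2]
3. p(f(p(b), a))  →  p(a)   [R5 at 1]

Reduce t₂ = p(f(f(b, f(p(p(q(e))), p(p(a)))), a)):
1. p(f(f(b, f(p(p(q(e))), p(p(a)))), a))  →  p(f(f(p(p(q(e))), p(p(a))), a))   [R6 at 1.1]
2. p(f(f(p(p(q(e))), p(p(a))), a))  →  p(f(q(e), a))   [R3 at 1.1]
3. p(f(q(e), a))  →  p(f(b, a))   [R8 at 1.1]
4. p(f(b, a))  →  p(a)   [R6 at 1]

yes — NF(t₁) = p(a), NF(t₂) = p(a)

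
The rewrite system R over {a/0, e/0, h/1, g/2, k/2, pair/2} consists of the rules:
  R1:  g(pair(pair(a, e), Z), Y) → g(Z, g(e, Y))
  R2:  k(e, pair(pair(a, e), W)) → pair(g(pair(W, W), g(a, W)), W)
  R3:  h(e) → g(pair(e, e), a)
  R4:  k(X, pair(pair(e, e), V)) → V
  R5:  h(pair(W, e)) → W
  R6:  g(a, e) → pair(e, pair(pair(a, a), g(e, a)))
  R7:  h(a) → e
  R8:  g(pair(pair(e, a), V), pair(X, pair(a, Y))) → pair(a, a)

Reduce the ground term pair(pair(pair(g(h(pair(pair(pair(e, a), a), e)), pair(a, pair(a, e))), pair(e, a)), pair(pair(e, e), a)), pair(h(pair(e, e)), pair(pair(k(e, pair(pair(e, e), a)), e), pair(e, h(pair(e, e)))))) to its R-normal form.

pair(pair(pair(pair(a, a), pair(e, a)), pair(pair(e, e), a)), pair(e, pair(pair(a, e), pair(e, e))))

1. pair(pair(pair(g(h(pair(pair(pair(e, a), a), e)), pair(a, pair(a, e))), pair(e, a)), pair(pair(e, e), a)), pair(h(pair(e, e)), pair(pair(k(e, pair(pair(e, e), a)), e), pair(e, h(pair(e, e))))))  →  pair(pair(pair(g(pair(pair(e, a), a), pair(a, pair(a, e))), pair(e, a)), pair(pair(e, e), a)), pair(h(pair(e, e)), pair(pair(k(e, pair(pair(e, e), a)), e), pair(e, h(pair(e, e))))))   [R5 at 1.1.1.1]
2. pair(pair(pair(g(pair(pair(e, a), a), pair(a, pair(a, e))), pair(e, a)), pair(pair(e, e), a)), pair(h(pair(e, e)), pair(pair(k(e, pair(pair(e, e), a)), e), pair(e, h(pair(e, e))))))  →  pair(pair(pair(pair(a, a), pair(e, a)), pair(pair(e, e), a)), pair(h(pair(e, e)), pair(pair(k(e, pair(pair(e, e), a)), e), pair(e, h(pair(e, e))))))   [R8 at 1.1.1]
3. pair(pair(pair(pair(a, a), pair(e, a)), pair(pair(e, e), a)), pair(h(pair(e, e)), pair(pair(k(e, pair(pair(e, e), a)), e), pair(e, h(pair(e, e))))))  →  pair(pair(pair(pair(a, a), pair(e, a)), pair(pair(e, e), a)), pair(e, pair(pair(k(e, pair(pair(e, e), a)), e), pair(e, h(pair(e, e))))))   [R5 at 2.1]
4. pair(pair(pair(pair(a, a), pair(e, a)), pair(pair(e, e), a)), pair(e, pair(pair(k(e, pair(pair(e, e), a)), e), pair(e, h(pair(e, e))))))  →  pair(pair(pair(pair(a, a), pair(e, a)), pair(pair(e, e), a)), pair(e, pair(pair(a, e), pair(e, h(pair(e, e))))))   [R4 at 2.2.1.1]
5. pair(pair(pair(pair(a, a), pair(e, a)), pair(pair(e, e), a)), pair(e, pair(pair(a, e), pair(e, h(pair(e, e))))))  →  pair(pair(pair(pair(a, a), pair(e, a)), pair(pair(e, e), a)), pair(e, pair(pair(a, e), pair(e, e))))   [R5 at 2.2.2.2]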